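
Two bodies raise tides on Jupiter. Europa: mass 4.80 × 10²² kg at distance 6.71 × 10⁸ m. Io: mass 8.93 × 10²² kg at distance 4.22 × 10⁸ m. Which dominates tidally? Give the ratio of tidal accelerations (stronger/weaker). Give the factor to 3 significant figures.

Io, by a factor of ≈ 7.48

Tidal acceleration ∝ M/d³, so compare M/d³ for each.
Europa: (4.80 × 10²²) / (6.71 × 10⁸)³ = 1.589 × 10⁻⁴
Io: (8.93 × 10²²) / (4.22 × 10⁸)³ = 1.188 × 10⁻³
Ratio (larger/smaller) = 7.48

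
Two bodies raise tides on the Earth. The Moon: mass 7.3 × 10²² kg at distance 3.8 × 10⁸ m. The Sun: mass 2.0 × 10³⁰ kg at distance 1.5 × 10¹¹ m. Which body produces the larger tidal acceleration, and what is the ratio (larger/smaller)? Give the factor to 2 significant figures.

The tide-raising term goes as M/d³ (the gradient of a 1/d² field).
The Moon: (7.3 × 10²²) / (3.8 × 10⁸)³ = 1.330 × 10⁻³
The Sun: (2.0 × 10³⁰) / (1.5 × 10¹¹)³ = 5.926 × 10⁻⁴
Ratio (larger/smaller) = 2.2

The Moon, by a factor of ≈ 2.2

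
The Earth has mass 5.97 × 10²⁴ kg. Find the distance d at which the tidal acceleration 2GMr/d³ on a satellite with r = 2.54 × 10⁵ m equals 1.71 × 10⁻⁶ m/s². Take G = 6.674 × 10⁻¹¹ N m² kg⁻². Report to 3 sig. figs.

2GMr/d³ = a_tidal  ⇒  d = (2GMr / a_tidal)^(1/3)
d = (2 × 6.674×10⁻¹¹ × (5.97 × 10²⁴) × (2.54 × 10⁵) / (1.71 × 10⁻⁶))^(1/3)
  = 4.91 × 10⁸ m

4.91 × 10⁸ m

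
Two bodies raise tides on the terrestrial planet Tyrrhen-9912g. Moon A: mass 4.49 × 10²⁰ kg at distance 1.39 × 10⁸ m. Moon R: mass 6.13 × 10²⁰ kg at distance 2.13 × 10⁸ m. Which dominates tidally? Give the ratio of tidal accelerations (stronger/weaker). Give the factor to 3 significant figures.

The tide-raising term goes as M/d³ (the gradient of a 1/d² field).
Moon A: (4.49 × 10²⁰) / (1.39 × 10⁸)³ = 1.672 × 10⁻⁴
Moon R: (6.13 × 10²⁰) / (2.13 × 10⁸)³ = 6.343 × 10⁻⁵
Ratio (larger/smaller) = 2.64

Moon A, by a factor of ≈ 2.64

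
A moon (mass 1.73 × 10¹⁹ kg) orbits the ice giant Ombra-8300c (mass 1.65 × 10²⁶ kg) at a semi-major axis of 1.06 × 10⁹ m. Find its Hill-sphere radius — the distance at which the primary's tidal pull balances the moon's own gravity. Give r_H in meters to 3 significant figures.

3.47 × 10⁶ m

r_H ≈ a (m/3M)^(1/3)
    = (1.06 × 10⁹) × (1.73 × 10¹⁹ / (3 × 1.65 × 10²⁶))^(1/3)
    = 3.47 × 10⁶ m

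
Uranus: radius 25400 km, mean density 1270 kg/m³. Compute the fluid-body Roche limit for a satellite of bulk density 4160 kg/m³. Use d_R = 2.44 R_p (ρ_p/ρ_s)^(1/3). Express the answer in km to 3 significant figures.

d_R = 2.44 × 25400 km × (1270/4160)^(1/3)
    = 41700 km

41700 km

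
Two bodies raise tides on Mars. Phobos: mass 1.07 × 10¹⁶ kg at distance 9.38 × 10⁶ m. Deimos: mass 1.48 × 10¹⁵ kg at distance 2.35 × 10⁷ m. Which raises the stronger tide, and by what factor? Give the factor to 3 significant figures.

Phobos, by a factor of ≈ 114

Tidal stretch scales as M/d³; compute that for each body.
Phobos: (1.07 × 10¹⁶) / (9.38 × 10⁶)³ = 1.297 × 10⁻⁵
Deimos: (1.48 × 10¹⁵) / (2.35 × 10⁷)³ = 1.140 × 10⁻⁷
Ratio (larger/smaller) = 114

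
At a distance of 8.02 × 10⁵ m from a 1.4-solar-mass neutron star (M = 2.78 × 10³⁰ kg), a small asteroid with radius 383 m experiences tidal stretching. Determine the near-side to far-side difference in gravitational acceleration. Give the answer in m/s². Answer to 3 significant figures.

5.51 × 10⁵ m/s²

Δa = 4GMr/d³
   = 4 × (6.674 × 10⁻¹¹) × (2.78 × 10³⁰) × (383) / (8.02 × 10⁵)³
   = 5.51 × 10⁵ m/s²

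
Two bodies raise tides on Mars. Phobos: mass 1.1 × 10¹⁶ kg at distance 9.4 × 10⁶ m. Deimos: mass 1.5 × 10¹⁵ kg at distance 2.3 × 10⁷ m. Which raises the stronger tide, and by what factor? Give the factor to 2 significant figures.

Tidal stretch scales as M/d³; compute that for each body.
Phobos: (1.1 × 10¹⁶) / (9.4 × 10⁶)³ = 1.324 × 10⁻⁵
Deimos: (1.5 × 10¹⁵) / (2.3 × 10⁷)³ = 1.233 × 10⁻⁷
Ratio (larger/smaller) = 110

Phobos, by a factor of ≈ 110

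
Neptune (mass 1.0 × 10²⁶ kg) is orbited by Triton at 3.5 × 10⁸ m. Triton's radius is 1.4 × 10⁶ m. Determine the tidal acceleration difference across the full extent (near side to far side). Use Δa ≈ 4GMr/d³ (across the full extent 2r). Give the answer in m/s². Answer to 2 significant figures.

8.7 × 10⁻⁴ m/s²

Δg = 4GMr/d³
   = 4 × (6.674 × 10⁻¹¹) × (1.0 × 10²⁶) × (1.4 × 10⁶) / (3.5 × 10⁸)³
   = 8.7 × 10⁻⁴ m/s²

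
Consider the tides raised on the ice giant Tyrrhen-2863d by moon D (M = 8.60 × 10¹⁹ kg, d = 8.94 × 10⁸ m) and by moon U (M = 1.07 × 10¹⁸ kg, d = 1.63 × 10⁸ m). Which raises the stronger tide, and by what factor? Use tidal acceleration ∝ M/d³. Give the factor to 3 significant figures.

Compare M/d³ for the two perturbers:
Moon D: (8.60 × 10¹⁹) / (8.94 × 10⁸)³ = 1.204 × 10⁻⁷
Moon U: (1.07 × 10¹⁸) / (1.63 × 10⁸)³ = 2.471 × 10⁻⁷
Ratio (larger/smaller) = 2.05

Moon U, by a factor of ≈ 2.05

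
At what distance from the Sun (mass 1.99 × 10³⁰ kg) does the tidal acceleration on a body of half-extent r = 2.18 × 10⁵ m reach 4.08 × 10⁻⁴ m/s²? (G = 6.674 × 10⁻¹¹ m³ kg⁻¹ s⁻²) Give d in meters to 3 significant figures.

2GMr/d³ = a_tidal  ⇒  d = (2GMr / a_tidal)^(1/3)
d = (2 × 6.674×10⁻¹¹ × (1.99 × 10³⁰) × (2.18 × 10⁵) / (4.08 × 10⁻⁴))^(1/3)
  = 5.22 × 10⁹ m

5.22 × 10⁹ m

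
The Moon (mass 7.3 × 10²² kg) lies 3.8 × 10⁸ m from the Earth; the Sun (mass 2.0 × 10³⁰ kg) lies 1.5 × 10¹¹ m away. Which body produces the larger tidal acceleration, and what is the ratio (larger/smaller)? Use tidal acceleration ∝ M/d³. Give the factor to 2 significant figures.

The Moon, by a factor of ≈ 2.2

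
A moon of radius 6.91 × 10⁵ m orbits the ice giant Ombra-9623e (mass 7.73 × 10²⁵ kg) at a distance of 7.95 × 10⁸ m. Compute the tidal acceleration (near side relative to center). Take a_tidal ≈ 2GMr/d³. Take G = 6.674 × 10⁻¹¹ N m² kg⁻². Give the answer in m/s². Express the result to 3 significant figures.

1.42 × 10⁻⁵ m/s²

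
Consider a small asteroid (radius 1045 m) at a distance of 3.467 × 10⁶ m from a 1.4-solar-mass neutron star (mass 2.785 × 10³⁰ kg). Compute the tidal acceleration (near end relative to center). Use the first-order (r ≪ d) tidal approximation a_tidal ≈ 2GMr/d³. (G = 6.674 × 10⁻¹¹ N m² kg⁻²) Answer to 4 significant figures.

9.322 × 10³ m/s²

a_tidal = 2GMr/d³
        = 2 × (6.674 × 10⁻¹¹) × (2.785 × 10³⁰) × (1045) / (3.467 × 10⁶)³
        = 9.322 × 10³ m/s²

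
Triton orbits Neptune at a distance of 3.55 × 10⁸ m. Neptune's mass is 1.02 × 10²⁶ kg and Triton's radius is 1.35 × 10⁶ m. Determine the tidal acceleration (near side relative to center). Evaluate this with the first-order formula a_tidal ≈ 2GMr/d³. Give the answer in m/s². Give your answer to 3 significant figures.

The tidal stretch is the gradient of GM/d² times the body's extent r, hence the 1/d³ dependence.
Δg = 2GMr/d³
   = 2 × (6.674 × 10⁻¹¹) × (1.02 × 10²⁶) × (1.35 × 10⁶) / (3.55 × 10⁸)³
   = 4.11 × 10⁻⁴ m/s²

4.11 × 10⁻⁴ m/s²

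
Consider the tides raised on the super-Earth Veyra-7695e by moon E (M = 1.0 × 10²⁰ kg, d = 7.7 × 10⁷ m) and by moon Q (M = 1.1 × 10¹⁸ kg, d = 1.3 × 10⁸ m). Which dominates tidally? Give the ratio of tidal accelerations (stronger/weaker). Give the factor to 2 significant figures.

Moon E, by a factor of ≈ 440

The tide-raising term goes as M/d³ (the gradient of a 1/d² field).
Moon E: (1.0 × 10²⁰) / (7.7 × 10⁷)³ = 2.190 × 10⁻⁴
Moon Q: (1.1 × 10¹⁸) / (1.3 × 10⁸)³ = 5.007 × 10⁻⁷
Ratio (larger/smaller) = 440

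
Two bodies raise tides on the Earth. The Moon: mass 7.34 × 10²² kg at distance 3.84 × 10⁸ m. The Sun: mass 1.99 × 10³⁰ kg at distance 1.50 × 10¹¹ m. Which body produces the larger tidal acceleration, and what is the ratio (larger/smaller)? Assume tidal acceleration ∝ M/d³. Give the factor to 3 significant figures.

The tide-raising term goes as M/d³ (the gradient of a 1/d² field).
The Moon: (7.34 × 10²²) / (3.84 × 10⁸)³ = 1.296 × 10⁻³
The Sun: (1.99 × 10³⁰) / (1.50 × 10¹¹)³ = 5.896 × 10⁻⁴
Ratio (larger/smaller) = 2.20

The Moon, by a factor of ≈ 2.20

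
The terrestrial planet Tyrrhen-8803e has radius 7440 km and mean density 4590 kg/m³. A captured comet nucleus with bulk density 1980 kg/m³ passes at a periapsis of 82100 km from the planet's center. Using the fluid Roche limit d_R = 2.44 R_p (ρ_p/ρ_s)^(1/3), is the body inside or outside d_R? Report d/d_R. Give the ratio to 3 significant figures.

outside; d/d_R ≈ 3.42

d_R = 2.44 × (7440 km) × (4590/1980)^(1/3) = 24030 km
d/d_R = (82100) / (24030) = 3.42
Since d/d_R > 1, the body is outside the Roche limit.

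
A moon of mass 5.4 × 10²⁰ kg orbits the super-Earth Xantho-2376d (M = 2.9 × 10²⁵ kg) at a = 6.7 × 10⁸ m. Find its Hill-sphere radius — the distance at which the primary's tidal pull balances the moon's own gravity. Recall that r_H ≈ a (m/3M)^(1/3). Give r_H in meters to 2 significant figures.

1.2 × 10⁷ m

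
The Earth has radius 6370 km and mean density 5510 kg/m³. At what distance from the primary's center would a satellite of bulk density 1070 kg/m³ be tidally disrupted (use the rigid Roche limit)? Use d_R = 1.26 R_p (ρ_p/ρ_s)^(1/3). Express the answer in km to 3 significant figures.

d_R = 1.26 × 6370 km × (5510/1070)^(1/3)
    = 13900 km

13900 km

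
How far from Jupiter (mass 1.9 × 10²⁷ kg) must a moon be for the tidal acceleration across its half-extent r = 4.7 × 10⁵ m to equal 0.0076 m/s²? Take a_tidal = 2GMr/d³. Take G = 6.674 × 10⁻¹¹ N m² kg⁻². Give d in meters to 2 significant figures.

2.5 × 10⁸ m

2GMr/d³ = a_tidal  ⇒  d = (2GMr / a_tidal)^(1/3)
d = (2 × 6.674×10⁻¹¹ × (1.9 × 10²⁷) × (4.7 × 10⁵) / (0.0076))^(1/3)
  = 2.5 × 10⁸ m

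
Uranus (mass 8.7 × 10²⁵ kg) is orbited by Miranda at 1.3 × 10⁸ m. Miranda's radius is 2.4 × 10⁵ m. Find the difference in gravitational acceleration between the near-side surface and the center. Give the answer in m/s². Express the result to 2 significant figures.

Δa = 2GMr/d³
   = 2 × (6.674 × 10⁻¹¹) × (8.7 × 10²⁵) × (2.4 × 10⁵) / (1.3 × 10⁸)³
   = 1.3 × 10⁻³ m/s²

1.3 × 10⁻³ m/s²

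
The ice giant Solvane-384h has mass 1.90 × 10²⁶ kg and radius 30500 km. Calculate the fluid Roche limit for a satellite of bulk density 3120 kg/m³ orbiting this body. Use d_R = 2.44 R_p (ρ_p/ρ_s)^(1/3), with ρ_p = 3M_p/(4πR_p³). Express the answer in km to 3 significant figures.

ρ_p = 3M_p/(4πR_p³) = 3 × (1.90 × 10²⁶) / (4π × (3.05 × 10⁷ m)³) = 1600 kg/m³
d_R = 2.44 × 30500 km × (1600/3120)^(1/3)
    = 59600 km

59600 km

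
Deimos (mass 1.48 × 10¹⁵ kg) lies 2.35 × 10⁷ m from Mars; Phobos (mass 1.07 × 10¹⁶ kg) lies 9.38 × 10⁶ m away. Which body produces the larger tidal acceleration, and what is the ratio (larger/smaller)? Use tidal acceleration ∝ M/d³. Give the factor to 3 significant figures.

Phobos, by a factor of ≈ 114

The tide-raising term goes as M/d³ (the gradient of a 1/d² field).
Deimos: (1.48 × 10¹⁵) / (2.35 × 10⁷)³ = 1.140 × 10⁻⁷
Phobos: (1.07 × 10¹⁶) / (9.38 × 10⁶)³ = 1.297 × 10⁻⁵
Ratio (larger/smaller) = 114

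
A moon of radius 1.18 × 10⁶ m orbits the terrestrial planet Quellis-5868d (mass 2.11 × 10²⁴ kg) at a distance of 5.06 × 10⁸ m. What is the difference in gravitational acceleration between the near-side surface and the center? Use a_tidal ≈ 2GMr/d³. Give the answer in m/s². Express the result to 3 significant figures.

Since r ≪ d, expand the inverse-square field across one radius to get the leading 2GMr/d³ term.
Δg = 2GMr/d³
   = 2 × (6.674 × 10⁻¹¹) × (2.11 × 10²⁴) × (1.18 × 10⁶) / (5.06 × 10⁸)³
   = 2.57 × 10⁻⁶ m/s²

2.57 × 10⁻⁶ m/s²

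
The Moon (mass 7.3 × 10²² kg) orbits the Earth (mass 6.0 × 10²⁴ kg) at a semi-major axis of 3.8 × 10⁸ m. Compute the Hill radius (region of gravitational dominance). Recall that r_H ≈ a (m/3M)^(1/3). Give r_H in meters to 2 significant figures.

r_H ≈ a (m/3M)^(1/3)
    = (3.8 × 10⁸) × (7.3 × 10²² / (3 × 6.0 × 10²⁴))^(1/3)
    = 6.1 × 10⁷ m

6.1 × 10⁷ m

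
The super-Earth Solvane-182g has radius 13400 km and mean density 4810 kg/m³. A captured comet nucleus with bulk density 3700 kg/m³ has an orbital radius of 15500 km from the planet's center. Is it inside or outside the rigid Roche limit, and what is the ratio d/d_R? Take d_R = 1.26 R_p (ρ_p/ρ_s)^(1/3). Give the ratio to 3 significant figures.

inside; d/d_R ≈ 0.841

d_R = 1.26 × (13400 km) × (4810/3700)^(1/3) = 18430 km
d/d_R = (15500) / (18430) = 0.841
Since d/d_R < 1, the body is inside the Roche limit.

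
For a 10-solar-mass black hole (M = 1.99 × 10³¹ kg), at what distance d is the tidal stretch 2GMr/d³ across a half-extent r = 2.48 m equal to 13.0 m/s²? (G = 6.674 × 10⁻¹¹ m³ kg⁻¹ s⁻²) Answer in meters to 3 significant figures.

2GMr/d³ = a_tidal  ⇒  d = (2GMr / a_tidal)^(1/3)
d = (2 × 6.674×10⁻¹¹ × (1.99 × 10³¹) × (2.48) / (13.0))^(1/3)
  = 7.97 × 10⁶ m

7.97 × 10⁶ m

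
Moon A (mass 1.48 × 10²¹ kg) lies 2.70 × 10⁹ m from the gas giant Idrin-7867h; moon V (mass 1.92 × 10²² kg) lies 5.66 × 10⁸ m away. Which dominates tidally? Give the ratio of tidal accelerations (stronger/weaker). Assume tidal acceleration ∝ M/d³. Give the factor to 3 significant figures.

Moon V, by a factor of ≈ 1410

Tidal acceleration ∝ M/d³, so compare M/d³ for each.
Moon A: (1.48 × 10²¹) / (2.70 × 10⁹)³ = 7.519 × 10⁻⁸
Moon V: (1.92 × 10²²) / (5.66 × 10⁸)³ = 1.059 × 10⁻⁴
Ratio (larger/smaller) = 1410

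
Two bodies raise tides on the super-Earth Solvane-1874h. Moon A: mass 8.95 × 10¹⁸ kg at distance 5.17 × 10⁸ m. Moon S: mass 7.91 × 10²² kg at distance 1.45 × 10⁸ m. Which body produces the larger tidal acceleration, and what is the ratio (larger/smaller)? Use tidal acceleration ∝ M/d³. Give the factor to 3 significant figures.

Moon S, by a factor of ≈ 4.01 × 10⁵

The tide-raising term goes as M/d³ (the gradient of a 1/d² field).
Moon A: (8.95 × 10¹⁸) / (5.17 × 10⁸)³ = 6.477 × 10⁻⁸
Moon S: (7.91 × 10²²) / (1.45 × 10⁸)³ = 2.595 × 10⁻²
Ratio (larger/smaller) = 4.01 × 10⁵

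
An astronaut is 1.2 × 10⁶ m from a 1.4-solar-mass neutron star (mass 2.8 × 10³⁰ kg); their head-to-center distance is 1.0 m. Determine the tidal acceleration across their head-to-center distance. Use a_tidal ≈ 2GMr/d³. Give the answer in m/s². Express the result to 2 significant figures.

Δg = 2GMr/d³
   = 2 × (6.674 × 10⁻¹¹) × (2.8 × 10³⁰) × (1.0) / (1.2 × 10⁶)³
   = 2.2 × 10² m/s²

2.2 × 10² m/s²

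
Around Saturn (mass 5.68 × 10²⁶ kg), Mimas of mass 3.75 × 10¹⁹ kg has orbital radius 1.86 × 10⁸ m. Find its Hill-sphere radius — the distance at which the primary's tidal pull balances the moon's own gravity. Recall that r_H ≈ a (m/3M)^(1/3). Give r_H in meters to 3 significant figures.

5.21 × 10⁵ m

r_H ≈ a (m/3M)^(1/3)
    = (1.86 × 10⁸) × (3.75 × 10¹⁹ / (3 × 5.68 × 10²⁶))^(1/3)
    = 5.21 × 10⁵ m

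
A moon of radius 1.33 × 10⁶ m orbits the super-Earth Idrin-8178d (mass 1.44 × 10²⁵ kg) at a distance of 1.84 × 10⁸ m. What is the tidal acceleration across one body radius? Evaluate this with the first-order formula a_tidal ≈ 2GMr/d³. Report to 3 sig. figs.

Differencing GM/(d−r)² and GM/d² to first order in r/d gives 2GMr/d³.
Δg = 2GMr/d³
   = 2 × (6.674 × 10⁻¹¹) × (1.44 × 10²⁵) × (1.33 × 10⁶) / (1.84 × 10⁸)³
   = 4.10 × 10⁻⁴ m/s²

4.10 × 10⁻⁴ m/s²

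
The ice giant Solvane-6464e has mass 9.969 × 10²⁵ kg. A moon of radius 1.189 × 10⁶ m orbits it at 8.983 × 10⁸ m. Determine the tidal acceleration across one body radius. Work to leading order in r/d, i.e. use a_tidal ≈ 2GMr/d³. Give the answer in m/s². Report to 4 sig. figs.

2.183 × 10⁻⁵ m/s²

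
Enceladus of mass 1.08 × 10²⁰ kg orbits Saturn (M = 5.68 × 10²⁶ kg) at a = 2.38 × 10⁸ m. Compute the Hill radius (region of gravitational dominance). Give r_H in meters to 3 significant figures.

r_H ≈ a (m/3M)^(1/3)
    = (2.38 × 10⁸) × (1.08 × 10²⁰ / (3 × 5.68 × 10²⁶))^(1/3)
    = 9.49 × 10⁵ m

9.49 × 10⁵ m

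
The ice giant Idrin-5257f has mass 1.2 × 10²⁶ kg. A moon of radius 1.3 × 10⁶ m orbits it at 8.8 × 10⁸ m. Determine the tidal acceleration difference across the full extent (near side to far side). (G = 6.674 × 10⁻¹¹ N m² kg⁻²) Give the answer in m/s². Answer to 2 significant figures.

6.1 × 10⁻⁵ m/s²

The field gradient is 2GM/d³; across the full diameter 2r the difference is 4GMr/d³.
a_tidal = 4GMr/d³
        = 4 × (6.674 × 10⁻¹¹) × (1.2 × 10²⁶) × (1.3 × 10⁶) / (8.8 × 10⁸)³
        = 6.1 × 10⁻⁵ m/s²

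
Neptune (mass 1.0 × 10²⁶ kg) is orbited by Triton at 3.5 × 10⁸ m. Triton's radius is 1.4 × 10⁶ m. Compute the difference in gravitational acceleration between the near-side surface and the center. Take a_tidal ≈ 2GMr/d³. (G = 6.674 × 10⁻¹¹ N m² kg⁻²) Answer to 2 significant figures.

Δg = 2GMr/d³
   = 2 × (6.674 × 10⁻¹¹) × (1.0 × 10²⁶) × (1.4 × 10⁶) / (3.5 × 10⁸)³
   = 4.4 × 10⁻⁴ m/s²

4.4 × 10⁻⁴ m/s²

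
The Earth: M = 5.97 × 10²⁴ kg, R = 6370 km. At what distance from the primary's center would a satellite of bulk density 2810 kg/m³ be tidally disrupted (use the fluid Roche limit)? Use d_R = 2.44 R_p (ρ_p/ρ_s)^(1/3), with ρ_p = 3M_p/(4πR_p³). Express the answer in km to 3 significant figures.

19500 km

ρ_p = 3M_p/(4πR_p³) = 3 × (5.97 × 10²⁴) / (4π × (6.37 × 10⁶ m)³) = 5510 kg/m³
d_R = 2.44 × 6370 km × (5510/2810)^(1/3)
    = 19500 km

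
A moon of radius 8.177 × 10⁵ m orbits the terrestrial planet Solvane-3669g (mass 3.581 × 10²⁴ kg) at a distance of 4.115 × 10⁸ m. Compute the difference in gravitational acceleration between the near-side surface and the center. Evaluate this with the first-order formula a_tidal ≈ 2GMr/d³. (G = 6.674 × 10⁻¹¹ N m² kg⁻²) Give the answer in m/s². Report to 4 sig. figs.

Δg = 2GMr/d³
   = 2 × (6.674 × 10⁻¹¹) × (3.581 × 10²⁴) × (8.177 × 10⁵) / (4.115 × 10⁸)³
   = 5.609 × 10⁻⁶ m/s²

5.609 × 10⁻⁶ m/s²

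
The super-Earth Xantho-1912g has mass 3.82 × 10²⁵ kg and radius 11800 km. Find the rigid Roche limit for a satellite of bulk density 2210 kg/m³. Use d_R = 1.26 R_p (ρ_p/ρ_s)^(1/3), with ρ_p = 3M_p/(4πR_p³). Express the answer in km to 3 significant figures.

20200 km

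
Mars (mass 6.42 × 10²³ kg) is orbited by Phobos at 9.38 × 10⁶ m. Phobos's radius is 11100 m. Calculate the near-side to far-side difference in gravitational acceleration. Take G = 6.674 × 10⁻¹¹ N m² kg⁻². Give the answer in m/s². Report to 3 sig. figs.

2.31 × 10⁻³ m/s²

The field gradient is 2GM/d³; across the full diameter 2r the difference is 4GMr/d³.
a_tidal = 4GMr/d³
        = 4 × (6.674 × 10⁻¹¹) × (6.42 × 10²³) × (11100) / (9.38 × 10⁶)³
        = 2.31 × 10⁻³ m/s²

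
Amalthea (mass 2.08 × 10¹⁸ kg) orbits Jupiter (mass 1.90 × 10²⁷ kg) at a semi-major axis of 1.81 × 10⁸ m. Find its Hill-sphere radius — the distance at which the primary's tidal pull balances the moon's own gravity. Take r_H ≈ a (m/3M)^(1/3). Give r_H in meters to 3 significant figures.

1.29 × 10⁵ m

r_H ≈ a (m/3M)^(1/3)
    = (1.81 × 10⁸) × (2.08 × 10¹⁸ / (3 × 1.90 × 10²⁷))^(1/3)
    = 1.29 × 10⁵ m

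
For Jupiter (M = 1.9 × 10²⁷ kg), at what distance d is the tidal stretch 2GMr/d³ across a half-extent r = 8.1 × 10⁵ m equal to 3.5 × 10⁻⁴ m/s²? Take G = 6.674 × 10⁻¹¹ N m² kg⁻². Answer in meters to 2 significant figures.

8.4 × 10⁸ m

2GMr/d³ = a_tidal  ⇒  d = (2GMr / a_tidal)^(1/3)
d = (2 × 6.674×10⁻¹¹ × (1.9 × 10²⁷) × (8.1 × 10⁵) / (3.5 × 10⁻⁴))^(1/3)
  = 8.4 × 10⁸ m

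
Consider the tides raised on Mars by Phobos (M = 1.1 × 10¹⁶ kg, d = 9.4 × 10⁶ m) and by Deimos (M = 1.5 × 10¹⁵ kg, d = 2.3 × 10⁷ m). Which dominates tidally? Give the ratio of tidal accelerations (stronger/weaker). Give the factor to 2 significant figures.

Phobos, by a factor of ≈ 110

Tidal stretch scales as M/d³; compute that for each body.
Phobos: (1.1 × 10¹⁶) / (9.4 × 10⁶)³ = 1.324 × 10⁻⁵
Deimos: (1.5 × 10¹⁵) / (2.3 × 10⁷)³ = 1.233 × 10⁻⁷
Ratio (larger/smaller) = 110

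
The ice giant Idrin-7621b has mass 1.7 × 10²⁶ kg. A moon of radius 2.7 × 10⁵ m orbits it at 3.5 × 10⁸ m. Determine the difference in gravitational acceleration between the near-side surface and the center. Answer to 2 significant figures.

Δa = 2GMr/d³
   = 2 × (6.674 × 10⁻¹¹) × (1.7 × 10²⁶) × (2.7 × 10⁵) / (3.5 × 10⁸)³
   = 1.4 × 10⁻⁴ m/s²

1.4 × 10⁻⁴ m/s²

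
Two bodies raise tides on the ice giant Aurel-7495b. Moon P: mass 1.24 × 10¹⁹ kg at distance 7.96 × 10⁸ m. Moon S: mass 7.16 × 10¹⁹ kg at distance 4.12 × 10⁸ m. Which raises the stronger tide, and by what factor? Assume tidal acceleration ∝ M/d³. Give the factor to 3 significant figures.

Moon S, by a factor of ≈ 41.6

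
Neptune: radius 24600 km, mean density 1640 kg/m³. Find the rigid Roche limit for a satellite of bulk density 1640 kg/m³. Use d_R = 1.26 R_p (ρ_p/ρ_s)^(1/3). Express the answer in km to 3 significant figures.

31000 km

d_R = 1.26 × 24600 km × (1640/1640)^(1/3)
    = 31000 km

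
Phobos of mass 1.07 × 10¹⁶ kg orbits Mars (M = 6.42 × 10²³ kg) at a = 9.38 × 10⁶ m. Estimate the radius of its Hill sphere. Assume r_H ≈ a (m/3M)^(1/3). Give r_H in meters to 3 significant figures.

r_H ≈ a (m/3M)^(1/3)
    = (9.38 × 10⁶) × (1.07 × 10¹⁶ / (3 × 6.42 × 10²³))^(1/3)
    = 1.66 × 10⁴ m

1.66 × 10⁴ m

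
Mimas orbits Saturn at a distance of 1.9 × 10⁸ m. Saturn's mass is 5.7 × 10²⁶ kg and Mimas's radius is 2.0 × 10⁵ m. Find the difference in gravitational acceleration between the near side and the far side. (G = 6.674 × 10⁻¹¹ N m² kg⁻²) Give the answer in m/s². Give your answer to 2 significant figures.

Δg = 4GMr/d³
   = 4 × (6.674 × 10⁻¹¹) × (5.7 × 10²⁶) × (2.0 × 10⁵) / (1.9 × 10⁸)³
   = 4.4 × 10⁻³ m/s²

4.4 × 10⁻³ m/s²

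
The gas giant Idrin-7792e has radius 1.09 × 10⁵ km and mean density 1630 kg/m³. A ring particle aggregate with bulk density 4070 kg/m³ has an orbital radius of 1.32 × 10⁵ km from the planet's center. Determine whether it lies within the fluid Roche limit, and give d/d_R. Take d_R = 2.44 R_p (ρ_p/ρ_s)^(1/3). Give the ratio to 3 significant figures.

inside; d/d_R ≈ 0.673

d_R = 2.44 × (1.09 × 10⁵ km) × (1630/4070)^(1/3) = 1.960 × 10⁵ km
d/d_R = (1.32 × 10⁵) / (1.960 × 10⁵) = 0.673
Since d/d_R < 1, the body is inside the Roche limit.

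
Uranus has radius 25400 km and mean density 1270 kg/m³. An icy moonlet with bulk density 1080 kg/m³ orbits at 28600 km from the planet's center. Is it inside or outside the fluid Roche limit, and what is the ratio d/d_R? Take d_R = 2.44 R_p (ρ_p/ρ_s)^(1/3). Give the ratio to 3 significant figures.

inside; d/d_R ≈ 0.437

d_R = 2.44 × (25400 km) × (1270/1080)^(1/3) = 65420 km
d/d_R = (28600) / (65420) = 0.437
Since d/d_R < 1, the body is inside the Roche limit.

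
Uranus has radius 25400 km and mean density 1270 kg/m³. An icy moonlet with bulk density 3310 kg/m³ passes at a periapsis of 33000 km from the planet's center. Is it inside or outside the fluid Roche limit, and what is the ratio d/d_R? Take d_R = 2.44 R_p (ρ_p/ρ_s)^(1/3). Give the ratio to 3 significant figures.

d_R = 2.44 × (25400 km) × (1270/3310)^(1/3) = 45030 km
d/d_R = (33000) / (45030) = 0.733
Since d/d_R < 1, the body is inside the Roche limit.

inside; d/d_R ≈ 0.733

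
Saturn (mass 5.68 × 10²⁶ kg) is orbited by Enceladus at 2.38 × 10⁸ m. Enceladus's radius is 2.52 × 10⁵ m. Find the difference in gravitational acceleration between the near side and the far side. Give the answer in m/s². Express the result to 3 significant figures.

2.83 × 10⁻³ m/s²

a_tidal = 4GMr/d³
        = 4 × (6.674 × 10⁻¹¹) × (5.68 × 10²⁶) × (2.52 × 10⁵) / (2.38 × 10⁸)³
        = 2.83 × 10⁻³ m/s²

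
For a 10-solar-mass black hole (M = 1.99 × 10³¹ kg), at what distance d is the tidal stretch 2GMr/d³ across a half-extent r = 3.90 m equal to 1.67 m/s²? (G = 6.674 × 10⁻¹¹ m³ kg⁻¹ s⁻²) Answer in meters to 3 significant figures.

2GMr/d³ = a_tidal  ⇒  d = (2GMr / a_tidal)^(1/3)
d = (2 × 6.674×10⁻¹¹ × (1.99 × 10³¹) × (3.90) / (1.67))^(1/3)
  = 1.84 × 10⁷ m

1.84 × 10⁷ m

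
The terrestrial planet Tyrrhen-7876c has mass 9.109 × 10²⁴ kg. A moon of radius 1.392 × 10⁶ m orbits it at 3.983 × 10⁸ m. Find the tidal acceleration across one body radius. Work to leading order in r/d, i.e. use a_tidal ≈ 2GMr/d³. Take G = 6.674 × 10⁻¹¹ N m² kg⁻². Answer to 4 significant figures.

a_tidal = 2GMr/d³
        = 2 × (6.674 × 10⁻¹¹) × (9.109 × 10²⁴) × (1.392 × 10⁶) / (3.983 × 10⁸)³
        = 2.679 × 10⁻⁵ m/s²

2.679 × 10⁻⁵ m/s²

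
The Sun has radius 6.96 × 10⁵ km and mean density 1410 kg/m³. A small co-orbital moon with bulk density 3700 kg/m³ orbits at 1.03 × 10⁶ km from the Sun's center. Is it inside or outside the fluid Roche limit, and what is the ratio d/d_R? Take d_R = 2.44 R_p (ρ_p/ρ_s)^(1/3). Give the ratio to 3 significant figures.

d_R = 2.44 × (6.96 × 10⁵ km) × (1410/3700)^(1/3) = 1.231 × 10⁶ km
d/d_R = (1.03 × 10⁶) / (1.231 × 10⁶) = 0.837
Since d/d_R < 1, the body is inside the Roche limit.

inside; d/d_R ≈ 0.837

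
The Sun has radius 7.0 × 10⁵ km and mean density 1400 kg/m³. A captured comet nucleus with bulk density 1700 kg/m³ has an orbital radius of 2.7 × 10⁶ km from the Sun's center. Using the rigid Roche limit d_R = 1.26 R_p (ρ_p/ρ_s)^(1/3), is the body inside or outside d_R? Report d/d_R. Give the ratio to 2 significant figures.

d_R = 1.26 × (7.0 × 10⁵ km) × (1400/1700)^(1/3) = 8.267 × 10⁵ km
d/d_R = (2.7 × 10⁶) / (8.267 × 10⁵) = 3.3
Since d/d_R > 1, the body is outside the Roche limit.

outside; d/d_R ≈ 3.3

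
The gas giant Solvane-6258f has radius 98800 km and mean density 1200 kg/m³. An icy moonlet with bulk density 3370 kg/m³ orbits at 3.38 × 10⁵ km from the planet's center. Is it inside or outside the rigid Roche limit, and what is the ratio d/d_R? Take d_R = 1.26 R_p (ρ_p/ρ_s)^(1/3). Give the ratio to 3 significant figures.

d_R = 1.26 × (98800 km) × (1200/3370)^(1/3) = 88240 km
d/d_R = (3.38 × 10⁵) / (88240) = 3.83
Since d/d_R > 1, the body is outside the Roche limit.

outside; d/d_R ≈ 3.83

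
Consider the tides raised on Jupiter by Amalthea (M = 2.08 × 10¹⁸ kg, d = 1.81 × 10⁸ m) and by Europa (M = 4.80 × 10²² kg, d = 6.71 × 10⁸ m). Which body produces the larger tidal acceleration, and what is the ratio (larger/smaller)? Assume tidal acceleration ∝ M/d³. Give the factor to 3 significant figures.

Tidal stretch scales as M/d³; compute that for each body.
Amalthea: (2.08 × 10¹⁸) / (1.81 × 10⁸)³ = 3.508 × 10⁻⁷
Europa: (4.80 × 10²²) / (6.71 × 10⁸)³ = 1.589 × 10⁻⁴
Ratio (larger/smaller) = 453

Europa, by a factor of ≈ 453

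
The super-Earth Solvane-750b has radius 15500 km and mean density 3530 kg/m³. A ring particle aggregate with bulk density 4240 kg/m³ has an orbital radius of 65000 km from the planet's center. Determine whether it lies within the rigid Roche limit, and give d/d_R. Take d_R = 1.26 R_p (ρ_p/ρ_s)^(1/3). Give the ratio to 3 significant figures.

d_R = 1.26 × (15500 km) × (3530/4240)^(1/3) = 18370 km
d/d_R = (65000) / (18370) = 3.54
Since d/d_R > 1, the body is outside the Roche limit.

outside; d/d_R ≈ 3.54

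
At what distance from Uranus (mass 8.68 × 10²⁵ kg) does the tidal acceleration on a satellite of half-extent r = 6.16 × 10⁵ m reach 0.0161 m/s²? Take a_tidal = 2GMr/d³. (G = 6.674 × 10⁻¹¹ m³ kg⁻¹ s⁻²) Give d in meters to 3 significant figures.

7.62 × 10⁷ m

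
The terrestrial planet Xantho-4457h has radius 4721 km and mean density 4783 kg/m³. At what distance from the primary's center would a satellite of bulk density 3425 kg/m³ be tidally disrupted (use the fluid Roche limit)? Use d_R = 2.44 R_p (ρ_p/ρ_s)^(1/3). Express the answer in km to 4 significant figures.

d_R = 2.44 × 4721 km × (4783/3425)^(1/3)
    = 12880 km

12880 km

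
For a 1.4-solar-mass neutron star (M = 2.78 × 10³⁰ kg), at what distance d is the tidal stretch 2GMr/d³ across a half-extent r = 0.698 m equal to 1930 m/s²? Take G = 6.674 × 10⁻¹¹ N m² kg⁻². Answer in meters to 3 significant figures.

5.12 × 10⁵ m

2GMr/d³ = a_tidal  ⇒  d = (2GMr / a_tidal)^(1/3)
d = (2 × 6.674×10⁻¹¹ × (2.78 × 10³⁰) × (0.698) / (1930))^(1/3)
  = 5.12 × 10⁵ m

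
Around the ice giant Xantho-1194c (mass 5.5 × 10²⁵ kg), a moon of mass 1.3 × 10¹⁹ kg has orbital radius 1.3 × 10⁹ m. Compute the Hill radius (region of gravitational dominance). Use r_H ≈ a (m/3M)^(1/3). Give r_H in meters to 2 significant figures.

5.6 × 10⁶ m

r_H ≈ a (m/3M)^(1/3)
    = (1.3 × 10⁹) × (1.3 × 10¹⁹ / (3 × 5.5 × 10²⁵))^(1/3)
    = 5.6 × 10⁶ m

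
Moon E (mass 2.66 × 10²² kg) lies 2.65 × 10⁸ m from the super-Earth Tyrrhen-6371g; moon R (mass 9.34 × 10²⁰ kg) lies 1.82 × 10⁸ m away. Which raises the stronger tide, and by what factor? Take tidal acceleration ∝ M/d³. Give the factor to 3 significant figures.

Moon E, by a factor of ≈ 9.23

Compare M/d³ for the two perturbers:
Moon E: (2.66 × 10²²) / (2.65 × 10⁸)³ = 1.429 × 10⁻³
Moon R: (9.34 × 10²⁰) / (1.82 × 10⁸)³ = 1.549 × 10⁻⁴
Ratio (larger/smaller) = 9.23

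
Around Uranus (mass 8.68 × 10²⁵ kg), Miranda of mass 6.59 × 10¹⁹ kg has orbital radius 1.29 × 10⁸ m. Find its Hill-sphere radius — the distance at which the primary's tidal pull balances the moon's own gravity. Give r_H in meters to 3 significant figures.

8.16 × 10⁵ m

r_H ≈ a (m/3M)^(1/3)
    = (1.29 × 10⁸) × (6.59 × 10¹⁹ / (3 × 8.68 × 10²⁵))^(1/3)
    = 8.16 × 10⁵ m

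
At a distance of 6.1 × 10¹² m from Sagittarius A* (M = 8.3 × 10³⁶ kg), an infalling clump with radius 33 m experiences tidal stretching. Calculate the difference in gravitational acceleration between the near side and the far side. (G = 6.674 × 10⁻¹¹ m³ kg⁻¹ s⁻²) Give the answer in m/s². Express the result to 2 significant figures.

3.2 × 10⁻¹⁰ m/s²

a_tidal = 4GMr/d³
        = 4 × (6.674 × 10⁻¹¹) × (8.3 × 10³⁶) × (33) / (6.1 × 10¹²)³
        = 3.2 × 10⁻¹⁰ m/s²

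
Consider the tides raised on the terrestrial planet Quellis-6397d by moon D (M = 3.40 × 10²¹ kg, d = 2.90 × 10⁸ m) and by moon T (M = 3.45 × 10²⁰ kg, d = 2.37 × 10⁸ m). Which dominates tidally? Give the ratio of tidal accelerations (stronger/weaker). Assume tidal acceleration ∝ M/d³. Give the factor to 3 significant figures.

Moon D, by a factor of ≈ 5.38

The tide-raising term goes as M/d³ (the gradient of a 1/d² field).
Moon D: (3.40 × 10²¹) / (2.90 × 10⁸)³ = 1.394 × 10⁻⁴
Moon T: (3.45 × 10²⁰) / (2.37 × 10⁸)³ = 2.592 × 10⁻⁵
Ratio (larger/smaller) = 5.38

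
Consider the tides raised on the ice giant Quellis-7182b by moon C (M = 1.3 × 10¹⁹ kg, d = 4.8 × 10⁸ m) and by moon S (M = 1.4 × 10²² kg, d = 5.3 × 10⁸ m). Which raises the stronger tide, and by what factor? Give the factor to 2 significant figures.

Moon S, by a factor of ≈ 800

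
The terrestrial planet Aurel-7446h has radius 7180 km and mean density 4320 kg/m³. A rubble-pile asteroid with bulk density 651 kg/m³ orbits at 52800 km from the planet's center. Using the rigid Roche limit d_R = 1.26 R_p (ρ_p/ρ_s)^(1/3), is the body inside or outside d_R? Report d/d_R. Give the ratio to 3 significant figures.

d_R = 1.26 × (7180 km) × (4320/651)^(1/3) = 17000 km
d/d_R = (52800) / (17000) = 3.11
Since d/d_R > 1, the body is outside the Roche limit.

outside; d/d_R ≈ 3.11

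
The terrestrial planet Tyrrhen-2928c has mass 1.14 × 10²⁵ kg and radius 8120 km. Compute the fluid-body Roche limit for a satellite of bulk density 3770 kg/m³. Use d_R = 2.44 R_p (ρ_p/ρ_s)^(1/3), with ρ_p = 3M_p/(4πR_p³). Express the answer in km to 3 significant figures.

21900 km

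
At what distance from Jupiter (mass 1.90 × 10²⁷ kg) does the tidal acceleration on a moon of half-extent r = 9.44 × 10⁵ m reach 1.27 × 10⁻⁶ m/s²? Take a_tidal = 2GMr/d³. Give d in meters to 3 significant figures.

5.73 × 10⁹ m

2GMr/d³ = a_tidal  ⇒  d = (2GMr / a_tidal)^(1/3)
d = (2 × 6.674×10⁻¹¹ × (1.90 × 10²⁷) × (9.44 × 10⁵) / (1.27 × 10⁻⁶))^(1/3)
  = 5.73 × 10⁹ m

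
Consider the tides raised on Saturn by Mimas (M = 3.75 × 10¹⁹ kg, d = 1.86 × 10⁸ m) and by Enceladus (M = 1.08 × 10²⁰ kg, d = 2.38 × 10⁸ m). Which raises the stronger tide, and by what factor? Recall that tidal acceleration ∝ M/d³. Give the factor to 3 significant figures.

Enceladus, by a factor of ≈ 1.37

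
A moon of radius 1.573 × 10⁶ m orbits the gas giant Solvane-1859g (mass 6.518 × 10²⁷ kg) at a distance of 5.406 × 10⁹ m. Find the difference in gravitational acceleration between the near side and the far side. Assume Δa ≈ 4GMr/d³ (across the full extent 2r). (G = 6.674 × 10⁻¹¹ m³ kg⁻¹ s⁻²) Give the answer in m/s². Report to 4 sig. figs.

1.732 × 10⁻⁵ m/s²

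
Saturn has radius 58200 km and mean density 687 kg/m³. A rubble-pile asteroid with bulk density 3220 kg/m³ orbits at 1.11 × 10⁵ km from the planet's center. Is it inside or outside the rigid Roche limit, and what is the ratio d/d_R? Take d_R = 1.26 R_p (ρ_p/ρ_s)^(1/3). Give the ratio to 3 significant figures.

d_R = 1.26 × (58200 km) × (687/3220)^(1/3) = 43820 km
d/d_R = (1.11 × 10⁵) / (43820) = 2.53
Since d/d_R > 1, the body is outside the Roche limit.

outside; d/d_R ≈ 2.53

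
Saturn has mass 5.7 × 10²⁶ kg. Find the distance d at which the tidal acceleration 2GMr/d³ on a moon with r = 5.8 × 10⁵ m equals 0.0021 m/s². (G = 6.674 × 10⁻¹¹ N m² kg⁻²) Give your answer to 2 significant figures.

2GMr/d³ = a_tidal  ⇒  d = (2GMr / a_tidal)^(1/3)
d = (2 × 6.674×10⁻¹¹ × (5.7 × 10²⁶) × (5.8 × 10⁵) / (0.0021))^(1/3)
  = 2.8 × 10⁸ m

2.8 × 10⁸ m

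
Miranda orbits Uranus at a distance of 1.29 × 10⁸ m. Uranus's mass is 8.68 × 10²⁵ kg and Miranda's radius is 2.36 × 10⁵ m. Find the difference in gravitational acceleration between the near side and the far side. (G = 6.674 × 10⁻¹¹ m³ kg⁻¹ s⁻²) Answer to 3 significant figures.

a_tidal = 4GMr/d³
        = 4 × (6.674 × 10⁻¹¹) × (8.68 × 10²⁵) × (2.36 × 10⁵) / (1.29 × 10⁸)³
        = 2.55 × 10⁻³ m/s²

2.55 × 10⁻³ m/s²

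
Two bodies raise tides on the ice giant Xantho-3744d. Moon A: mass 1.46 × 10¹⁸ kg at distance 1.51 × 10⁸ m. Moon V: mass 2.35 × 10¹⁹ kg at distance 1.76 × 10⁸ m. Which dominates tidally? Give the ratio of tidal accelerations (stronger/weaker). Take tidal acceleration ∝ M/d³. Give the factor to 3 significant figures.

Moon V, by a factor of ≈ 10.2

Tidal acceleration ∝ M/d³, so compare M/d³ for each.
Moon A: (1.46 × 10¹⁸) / (1.51 × 10⁸)³ = 4.241 × 10⁻⁷
Moon V: (2.35 × 10¹⁹) / (1.76 × 10⁸)³ = 4.311 × 10⁻⁶
Ratio (larger/smaller) = 10.2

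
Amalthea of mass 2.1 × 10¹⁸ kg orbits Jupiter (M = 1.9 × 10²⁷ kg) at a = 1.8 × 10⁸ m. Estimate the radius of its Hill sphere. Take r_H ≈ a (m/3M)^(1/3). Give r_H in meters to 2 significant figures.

1.3 × 10⁵ m

r_H ≈ a (m/3M)^(1/3)
    = (1.8 × 10⁸) × (2.1 × 10¹⁸ / (3 × 1.9 × 10²⁷))^(1/3)
    = 1.3 × 10⁵ m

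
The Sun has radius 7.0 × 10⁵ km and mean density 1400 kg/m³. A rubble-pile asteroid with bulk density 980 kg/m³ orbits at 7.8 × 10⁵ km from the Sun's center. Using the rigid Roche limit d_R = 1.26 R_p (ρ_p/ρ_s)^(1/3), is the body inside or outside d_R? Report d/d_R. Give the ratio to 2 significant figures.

inside; d/d_R ≈ 0.79

d_R = 1.26 × (7.0 × 10⁵ km) × (1400/980)^(1/3) = 9.934 × 10⁵ km
d/d_R = (7.8 × 10⁵) / (9.934 × 10⁵) = 0.79
Since d/d_R < 1, the body is inside the Roche limit.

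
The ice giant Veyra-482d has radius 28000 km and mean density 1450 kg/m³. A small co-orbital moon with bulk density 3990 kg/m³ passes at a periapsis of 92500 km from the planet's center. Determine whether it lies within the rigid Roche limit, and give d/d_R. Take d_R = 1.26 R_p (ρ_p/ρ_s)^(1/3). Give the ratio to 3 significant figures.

d_R = 1.26 × (28000 km) × (1450/3990)^(1/3) = 25180 km
d/d_R = (92500) / (25180) = 3.67
Since d/d_R > 1, the body is outside the Roche limit.

outside; d/d_R ≈ 3.67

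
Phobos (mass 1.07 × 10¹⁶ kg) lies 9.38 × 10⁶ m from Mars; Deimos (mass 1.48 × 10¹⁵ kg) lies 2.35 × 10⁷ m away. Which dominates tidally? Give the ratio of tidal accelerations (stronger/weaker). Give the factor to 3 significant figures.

Compare M/d³ for the two perturbers:
Phobos: (1.07 × 10¹⁶) / (9.38 × 10⁶)³ = 1.297 × 10⁻⁵
Deimos: (1.48 × 10¹⁵) / (2.35 × 10⁷)³ = 1.140 × 10⁻⁷
Ratio (larger/smaller) = 114

Phobos, by a factor of ≈ 114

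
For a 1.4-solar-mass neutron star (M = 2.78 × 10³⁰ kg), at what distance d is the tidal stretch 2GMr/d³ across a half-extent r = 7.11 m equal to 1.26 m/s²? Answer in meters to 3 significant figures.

1.28 × 10⁷ m

2GMr/d³ = a_tidal  ⇒  d = (2GMr / a_tidal)^(1/3)
d = (2 × 6.674×10⁻¹¹ × (2.78 × 10³⁰) × (7.11) / (1.26))^(1/3)
  = 1.28 × 10⁷ m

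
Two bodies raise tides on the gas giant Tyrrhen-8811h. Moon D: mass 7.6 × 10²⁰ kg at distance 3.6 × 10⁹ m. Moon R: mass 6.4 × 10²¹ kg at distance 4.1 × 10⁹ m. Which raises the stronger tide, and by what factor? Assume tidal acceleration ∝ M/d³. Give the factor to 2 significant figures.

Tidal stretch scales as M/d³; compute that for each body.
Moon D: (7.6 × 10²⁰) / (3.6 × 10⁹)³ = 1.629 × 10⁻⁸
Moon R: (6.4 × 10²¹) / (4.1 × 10⁹)³ = 9.286 × 10⁻⁸
Ratio (larger/smaller) = 5.7

Moon R, by a factor of ≈ 5.7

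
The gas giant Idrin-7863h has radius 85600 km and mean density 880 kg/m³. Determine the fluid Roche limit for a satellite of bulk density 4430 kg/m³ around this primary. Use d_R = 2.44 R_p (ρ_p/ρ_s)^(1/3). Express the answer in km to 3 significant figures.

1.22 × 10⁵ km

d_R = 2.44 × 85600 km × (880/4430)^(1/3)
    = 1.22 × 10⁵ km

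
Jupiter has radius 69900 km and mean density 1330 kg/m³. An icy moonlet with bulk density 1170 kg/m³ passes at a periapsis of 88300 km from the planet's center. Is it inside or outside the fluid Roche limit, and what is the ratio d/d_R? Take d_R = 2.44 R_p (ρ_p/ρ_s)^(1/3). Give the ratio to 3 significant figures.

inside; d/d_R ≈ 0.496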